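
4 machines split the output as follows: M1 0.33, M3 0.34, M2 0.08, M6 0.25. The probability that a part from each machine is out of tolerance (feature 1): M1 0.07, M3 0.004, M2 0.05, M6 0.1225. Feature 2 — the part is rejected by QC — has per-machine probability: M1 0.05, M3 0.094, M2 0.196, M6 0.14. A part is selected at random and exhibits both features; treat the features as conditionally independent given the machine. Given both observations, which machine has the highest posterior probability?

M6

By Bayes' rule, posterior ∝ prior × likelihood:
  M1: 0.33 × 0.07 × 0.05 = 0.001155
  M3: 0.34 × 0.004 × 0.094 = 0.00012784
  M2: 0.08 × 0.05 × 0.196 = 0.000784
  M6: 0.25 × 0.1225 × 0.14 = 0.0042875
Sum = 0.00635434.
Largest term belongs to M6, so M6 is most probable.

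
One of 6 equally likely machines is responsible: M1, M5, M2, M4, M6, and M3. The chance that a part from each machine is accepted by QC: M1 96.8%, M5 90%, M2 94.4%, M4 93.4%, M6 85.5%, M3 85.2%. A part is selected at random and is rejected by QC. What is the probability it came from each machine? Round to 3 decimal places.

Taking complements, P(rejected | each) = M1 0.032, M5 0.1, M2 0.056, M4 0.066, M6 0.145, M3 0.148.
Since the prior is uniform, the posterior is proportional to the likelihood:
  M1: 0.032
  M5: 0.1
  M2: 0.056
  M4: 0.066
  M6: 0.145
  M3: 0.148
Total = 0.547.
P(M1 | rejected) = 0.032/0.547 ≈ 0.059
P(M5 | rejected) = 0.1/0.547 ≈ 0.183
P(M2 | rejected) = 0.056/0.547 ≈ 0.102
P(M4 | rejected) = 0.066/0.547 ≈ 0.121
P(M6 | rejected) = 0.145/0.547 ≈ 0.265
P(M3 | rejected) = 0.148/0.547 ≈ 0.271
(Check: 0.059+0.183+0.102+0.121+0.265+0.271 = 1.001.)

M1 0.059, M5 0.183, M2 0.102, M4 0.121, M6 0.265, M3 0.271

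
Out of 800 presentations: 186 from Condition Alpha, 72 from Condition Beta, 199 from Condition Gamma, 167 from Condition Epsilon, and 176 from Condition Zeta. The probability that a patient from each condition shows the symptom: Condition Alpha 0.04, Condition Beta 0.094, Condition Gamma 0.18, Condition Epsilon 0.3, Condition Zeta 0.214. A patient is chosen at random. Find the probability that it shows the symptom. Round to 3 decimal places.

0.172

Compute prior × likelihood for every hypothesis:
  Condition Alpha: 0.2325 × 0.04 = 0.0093
  Condition Beta: 0.09 × 0.094 = 0.00846
  Condition Gamma: 0.24875 × 0.18 = 0.044775
  Condition Epsilon: 0.20875 × 0.3 = 0.062625
  Condition Zeta: 0.22 × 0.214 = 0.04708
P(symptomatic) = 0.0093 + 0.00846 + 0.044775 + 0.062625 + 0.04708 = 0.17224 → 0.172.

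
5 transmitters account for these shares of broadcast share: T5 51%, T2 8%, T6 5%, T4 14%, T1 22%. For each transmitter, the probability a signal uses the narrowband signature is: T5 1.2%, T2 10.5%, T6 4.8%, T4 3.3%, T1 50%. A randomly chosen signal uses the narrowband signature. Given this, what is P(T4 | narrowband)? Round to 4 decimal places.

Prior × likelihood for each hypothesis:
  T5: 0.51 × 0.012 = 0.00612
  T2: 0.08 × 0.105 = 0.0084
  T6: 0.05 × 0.048 = 0.0024
  T4: 0.14 × 0.033 = 0.00462
  T1: 0.22 × 0.5 = 0.11
Total = 0.13154.
P(T4 | evidence) = 0.00462 / 0.13154 ≈ 0.0351.

0.0351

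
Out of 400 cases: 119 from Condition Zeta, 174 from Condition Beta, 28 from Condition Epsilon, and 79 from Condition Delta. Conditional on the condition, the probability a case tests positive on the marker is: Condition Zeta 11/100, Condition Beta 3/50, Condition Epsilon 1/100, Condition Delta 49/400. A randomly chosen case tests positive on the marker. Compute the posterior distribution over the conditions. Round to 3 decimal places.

Condition Zeta 0.391, Condition Beta 0.312, Condition Epsilon 0.008, Condition Delta 0.289

Prior × likelihood for each hypothesis:
  Condition Zeta: 0.2975 × 0.11 = 0.032725
  Condition Beta: 0.435 × 0.06 = 0.0261
  Condition Epsilon: 0.07 × 0.01 = 0.0007
  Condition Delta: 0.1975 × 0.1225 = 0.02419375
Normalizing constant = 0.08371875.
P(Condition Zeta | marker-positive) = 0.032725/0.08371875 ≈ 0.391
P(Condition Beta | marker-positive) = 0.0261/0.08371875 ≈ 0.312
P(Condition Epsilon | marker-positive) = 0.0007/0.08371875 ≈ 0.008
P(Condition Delta | marker-positive) = 0.02419375/0.08371875 ≈ 0.289
(Check: 0.391+0.312+0.008+0.289 = 1.000.)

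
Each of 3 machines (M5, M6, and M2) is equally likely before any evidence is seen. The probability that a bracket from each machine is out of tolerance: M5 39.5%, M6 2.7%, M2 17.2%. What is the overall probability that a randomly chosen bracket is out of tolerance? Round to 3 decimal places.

0.198

With a uniform prior (1/3 each), posterior ∝ likelihood:
  M5: 0.395
  M6: 0.027
  M2: 0.172
P(oversize) = (1/3) × (0.395 + 0.027 + 0.172) = 0.594/3 ≈ 0.198.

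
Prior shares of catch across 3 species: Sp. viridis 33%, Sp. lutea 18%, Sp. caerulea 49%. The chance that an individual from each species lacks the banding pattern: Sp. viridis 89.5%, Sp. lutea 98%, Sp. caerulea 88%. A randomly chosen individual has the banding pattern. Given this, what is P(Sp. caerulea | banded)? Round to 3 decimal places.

0.606

Taking complements, P(banded | each) = Sp. viridis 0.105, Sp. lutea 0.02, Sp. caerulea 0.12.
By Bayes' rule, posterior ∝ prior × likelihood:
  Sp. viridis: 0.33 × 0.105 = 0.03465
  Sp. lutea: 0.18 × 0.02 = 0.0036
  Sp. caerulea: 0.49 × 0.12 = 0.0588
Total = 0.09705.
P(Sp. caerulea | evidence) = 0.0588 / 0.09705 ≈ 0.606.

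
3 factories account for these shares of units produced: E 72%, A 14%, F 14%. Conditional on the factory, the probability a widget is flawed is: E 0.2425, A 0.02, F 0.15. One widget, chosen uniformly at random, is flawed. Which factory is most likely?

Prior × likelihood for each hypothesis:
  E: 0.72 × 0.2425 = 0.1746
  A: 0.14 × 0.02 = 0.0028
  F: 0.14 × 0.15 = 0.021
Sum = 0.1984.
Largest term belongs to E, so E is most probable.

E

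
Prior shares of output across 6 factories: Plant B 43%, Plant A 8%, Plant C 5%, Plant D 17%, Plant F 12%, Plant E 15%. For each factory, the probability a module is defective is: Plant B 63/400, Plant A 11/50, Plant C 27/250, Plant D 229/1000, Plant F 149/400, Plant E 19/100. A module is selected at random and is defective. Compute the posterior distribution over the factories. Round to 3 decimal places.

Unnormalized posteriors (prior × likelihood):
  Plant B: 0.43 × 0.1575 = 0.067725
  Plant A: 0.08 × 0.22 = 0.0176
  Plant C: 0.05 × 0.108 = 0.0054
  Plant D: 0.17 × 0.229 = 0.03893
  Plant F: 0.12 × 0.3725 = 0.0447
  Plant E: 0.15 × 0.19 = 0.0285
Total = 0.202855.
P(Plant B | defective) = 0.067725/0.202855 ≈ 0.334
P(Plant A | defective) = 0.0176/0.202855 ≈ 0.087
P(Plant C | defective) = 0.0054/0.202855 ≈ 0.027
P(Plant D | defective) = 0.03893/0.202855 ≈ 0.192
P(Plant F | defective) = 0.0447/0.202855 ≈ 0.220
P(Plant E | defective) = 0.0285/0.202855 ≈ 0.140

Plant B 0.334, Plant A 0.087, Plant C 0.027, Plant D 0.192, Plant F 0.220, Plant E 0.140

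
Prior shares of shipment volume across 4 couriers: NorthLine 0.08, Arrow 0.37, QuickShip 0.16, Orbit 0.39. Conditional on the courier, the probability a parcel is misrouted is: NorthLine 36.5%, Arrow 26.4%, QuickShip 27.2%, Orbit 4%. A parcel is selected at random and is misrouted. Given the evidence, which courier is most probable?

Arrow

Unnormalized posteriors (prior × likelihood):
  NorthLine: 0.08 × 0.365 = 0.0292
  Arrow: 0.37 × 0.264 = 0.09768
  QuickShip: 0.16 × 0.272 = 0.04352
  Orbit: 0.39 × 0.04 = 0.0156
Sum = 0.186.
Largest term belongs to Arrow, so Arrow is most probable.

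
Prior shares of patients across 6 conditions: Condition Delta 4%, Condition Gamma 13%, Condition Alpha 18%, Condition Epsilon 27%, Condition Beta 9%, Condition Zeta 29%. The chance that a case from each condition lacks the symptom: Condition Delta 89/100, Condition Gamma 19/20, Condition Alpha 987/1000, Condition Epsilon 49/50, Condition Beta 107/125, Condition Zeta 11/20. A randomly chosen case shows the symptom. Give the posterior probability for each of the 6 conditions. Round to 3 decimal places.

Taking complements, P(symptomatic | each) = Condition Delta 0.11, Condition Gamma 0.05, Condition Alpha 0.013, Condition Epsilon 0.02, Condition Beta 0.144, Condition Zeta 0.45.
Unnormalized posteriors (prior × likelihood):
  Condition Delta: 0.04 × 0.11 = 0.0044
  Condition Gamma: 0.13 × 0.05 = 0.0065
  Condition Alpha: 0.18 × 0.013 = 0.00234
  Condition Epsilon: 0.27 × 0.02 = 0.0054
  Condition Beta: 0.09 × 0.144 = 0.01296
  Condition Zeta: 0.29 × 0.45 = 0.1305
Sum = 0.1621.
P(Condition Delta | symptomatic) = 0.0044/0.1621 ≈ 0.027
P(Condition Gamma | symptomatic) = 0.0065/0.1621 ≈ 0.040
P(Condition Alpha | symptomatic) = 0.00234/0.1621 ≈ 0.014
P(Condition Epsilon | symptomatic) = 0.0054/0.1621 ≈ 0.033
P(Condition Beta | symptomatic) = 0.01296/0.1621 ≈ 0.080
P(Condition Zeta | symptomatic) = 0.1305/0.1621 ≈ 0.805

Condition Delta 0.027, Condition Gamma 0.040, Condition Alpha 0.014, Condition Epsilon 0.033, Condition Beta 0.080, Condition Zeta 0.805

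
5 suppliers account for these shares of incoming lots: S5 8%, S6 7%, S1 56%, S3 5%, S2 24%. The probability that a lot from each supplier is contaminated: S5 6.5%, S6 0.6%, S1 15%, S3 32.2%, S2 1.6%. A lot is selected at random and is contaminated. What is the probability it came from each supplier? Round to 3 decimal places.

S5 0.047, S6 0.004, S1 0.767, S3 0.147, S2 0.035

Unnormalized posteriors (prior × likelihood):
  S5: 0.08 × 0.065 = 0.0052
  S6: 0.07 × 0.006 = 0.00042
  S1: 0.56 × 0.15 = 0.084
  S3: 0.05 × 0.322 = 0.0161
  S2: 0.24 × 0.016 = 0.00384
Total = 0.10956.
P(S5 | contaminated) = 0.0052/0.10956 ≈ 0.047
P(S6 | contaminated) = 0.00042/0.10956 ≈ 0.004
P(S1 | contaminated) = 0.084/0.10956 ≈ 0.767
P(S3 | contaminated) = 0.0161/0.10956 ≈ 0.147
P(S2 | contaminated) = 0.00384/0.10956 ≈ 0.035
(Check: 0.047+0.004+0.767+0.147+0.035 = 1.000.)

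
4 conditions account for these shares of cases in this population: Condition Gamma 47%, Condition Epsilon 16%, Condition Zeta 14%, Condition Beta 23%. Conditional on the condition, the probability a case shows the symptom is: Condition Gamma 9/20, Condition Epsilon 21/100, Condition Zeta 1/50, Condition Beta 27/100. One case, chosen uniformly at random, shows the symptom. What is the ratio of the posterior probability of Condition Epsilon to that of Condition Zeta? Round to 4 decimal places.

12.0000

Prior × likelihood for each hypothesis:
  Condition Gamma: 0.47 × 0.45 = 0.2115
  Condition Epsilon: 0.16 × 0.21 = 0.0336
  Condition Zeta: 0.14 × 0.02 = 0.0028
  Condition Beta: 0.23 × 0.27 = 0.0621
Normalizing constant = 0.31.
The ratio is 0.0336 / 0.0028 (the normalizer cancels) = 12.0000.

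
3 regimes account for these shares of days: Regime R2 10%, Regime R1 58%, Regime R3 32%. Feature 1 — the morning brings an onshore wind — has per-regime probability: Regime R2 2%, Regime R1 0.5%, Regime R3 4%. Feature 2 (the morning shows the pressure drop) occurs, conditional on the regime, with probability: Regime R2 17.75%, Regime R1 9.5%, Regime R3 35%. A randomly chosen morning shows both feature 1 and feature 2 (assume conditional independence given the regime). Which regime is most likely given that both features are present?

Prior × likelihood for each hypothesis:
  Regime R2: 0.1 × 0.02 × 0.1775 = 0.000355
  Regime R1: 0.58 × 0.005 × 0.095 = 0.0002755
  Regime R3: 0.32 × 0.04 × 0.35 = 0.00448
Normalizing constant = 0.0051105.
Largest term belongs to Regime R3, so Regime R3 is most probable.

Regime R3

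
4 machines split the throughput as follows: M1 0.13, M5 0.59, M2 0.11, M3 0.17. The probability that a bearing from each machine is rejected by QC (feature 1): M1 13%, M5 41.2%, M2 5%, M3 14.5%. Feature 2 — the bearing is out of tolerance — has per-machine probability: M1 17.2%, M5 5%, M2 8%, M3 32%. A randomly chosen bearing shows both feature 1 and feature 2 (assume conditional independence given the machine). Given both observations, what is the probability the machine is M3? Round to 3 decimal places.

0.337

Compute prior × likelihood for every hypothesis:
  M1: 0.13 × 0.13 × 0.172 = 0.0029068
  M5: 0.59 × 0.412 × 0.05 = 0.012154
  M2: 0.11 × 0.05 × 0.08 = 0.00044
  M3: 0.17 × 0.145 × 0.32 = 0.007888
Normalizing constant = 0.0233888.
P(M3 | evidence) = 0.007888 / 0.0233888 ≈ 0.337.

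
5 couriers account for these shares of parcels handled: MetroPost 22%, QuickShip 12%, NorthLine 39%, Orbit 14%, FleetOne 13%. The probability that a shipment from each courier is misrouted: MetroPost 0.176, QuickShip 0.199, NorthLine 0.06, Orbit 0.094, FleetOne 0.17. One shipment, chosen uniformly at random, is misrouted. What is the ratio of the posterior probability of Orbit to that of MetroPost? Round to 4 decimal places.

Compute prior × likelihood for every hypothesis:
  MetroPost: 0.22 × 0.176 = 0.03872
  QuickShip: 0.12 × 0.199 = 0.02388
  NorthLine: 0.39 × 0.06 = 0.0234
  Orbit: 0.14 × 0.094 = 0.01316
  FleetOne: 0.13 × 0.17 = 0.0221
Total = 0.12126.
The ratio is 0.01316 / 0.03872 (the normalizer cancels) = 0.3399.

0.3399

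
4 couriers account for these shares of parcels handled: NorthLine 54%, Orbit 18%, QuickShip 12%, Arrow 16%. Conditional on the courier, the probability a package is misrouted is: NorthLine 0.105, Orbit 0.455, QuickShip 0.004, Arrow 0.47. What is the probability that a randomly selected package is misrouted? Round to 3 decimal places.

By Bayes' rule, posterior ∝ prior × likelihood:
  NorthLine: 0.54 × 0.105 = 0.0567
  Orbit: 0.18 × 0.455 = 0.0819
  QuickShip: 0.12 × 0.004 = 0.00048
  Arrow: 0.16 × 0.47 = 0.0752
P(misrouted) = 0.0567 + 0.0819 + 0.00048 + 0.0752 = 0.21428 → 0.214.

0.214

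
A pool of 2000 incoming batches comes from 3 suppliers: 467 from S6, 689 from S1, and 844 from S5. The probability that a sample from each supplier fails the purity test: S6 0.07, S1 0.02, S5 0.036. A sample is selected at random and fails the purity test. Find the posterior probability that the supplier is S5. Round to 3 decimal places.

0.395

Compute prior × likelihood for every hypothesis:
  S6: 0.2335 × 0.07 = 0.016345
  S1: 0.3445 × 0.02 = 0.00689
  S5: 0.422 × 0.036 = 0.015192
Sum = 0.038427.
P(S5 | evidence) = 0.015192 / 0.038427 ≈ 0.395.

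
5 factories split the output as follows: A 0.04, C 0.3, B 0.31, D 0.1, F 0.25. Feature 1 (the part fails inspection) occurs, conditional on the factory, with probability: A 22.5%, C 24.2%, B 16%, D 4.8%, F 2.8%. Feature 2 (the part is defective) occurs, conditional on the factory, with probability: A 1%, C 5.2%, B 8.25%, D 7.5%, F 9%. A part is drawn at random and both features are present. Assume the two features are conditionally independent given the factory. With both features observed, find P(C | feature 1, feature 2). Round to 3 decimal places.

Compute prior × likelihood for every hypothesis:
  A: 0.04 × 0.225 × 0.01 = 0.00009
  C: 0.3 × 0.242 × 0.052 = 0.0037752
  B: 0.31 × 0.16 × 0.0825 = 0.004092
  D: 0.1 × 0.048 × 0.075 = 0.00036
  F: 0.25 × 0.028 × 0.09 = 0.00063
Sum = 0.0089472.
P(C | evidence) = 0.0037752 / 0.0089472 ≈ 0.422.

0.422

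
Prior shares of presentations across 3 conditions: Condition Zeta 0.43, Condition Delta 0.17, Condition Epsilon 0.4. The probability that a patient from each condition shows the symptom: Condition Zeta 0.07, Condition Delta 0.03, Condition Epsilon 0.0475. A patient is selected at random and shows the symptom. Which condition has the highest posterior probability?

Condition Zeta

By Bayes' rule, posterior ∝ prior × likelihood:
  Condition Zeta: 0.43 × 0.07 = 0.0301
  Condition Delta: 0.17 × 0.03 = 0.0051
  Condition Epsilon: 0.4 × 0.0475 = 0.019
Sum = 0.0542.
Largest term belongs to Condition Zeta, so Condition Zeta is most probable.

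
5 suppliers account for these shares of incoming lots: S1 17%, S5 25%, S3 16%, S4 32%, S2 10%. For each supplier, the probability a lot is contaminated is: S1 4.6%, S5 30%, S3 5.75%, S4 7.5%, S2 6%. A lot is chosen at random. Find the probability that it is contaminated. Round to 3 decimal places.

By Bayes' rule, posterior ∝ prior × likelihood:
  S1: 0.17 × 0.046 = 0.00782
  S5: 0.25 × 0.3 = 0.075
  S3: 0.16 × 0.0575 = 0.0092
  S4: 0.32 × 0.075 = 0.024
  S2: 0.1 × 0.06 = 0.006
P(contaminated) = 0.00782 + 0.075 + 0.0092 + 0.024 + 0.006 = 0.12202 → 0.122.

0.122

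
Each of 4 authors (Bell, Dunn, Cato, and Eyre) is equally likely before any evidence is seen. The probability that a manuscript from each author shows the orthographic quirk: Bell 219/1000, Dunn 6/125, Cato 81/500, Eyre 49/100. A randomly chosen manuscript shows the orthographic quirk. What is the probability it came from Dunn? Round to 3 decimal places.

0.052

Since the prior is uniform, the posterior is proportional to the likelihood:
  Bell: 0.219
  Dunn: 0.048
  Cato: 0.162
  Eyre: 0.49
Sum = 0.919.
P(Dunn | evidence) = 0.048 / 0.919 ≈ 0.052.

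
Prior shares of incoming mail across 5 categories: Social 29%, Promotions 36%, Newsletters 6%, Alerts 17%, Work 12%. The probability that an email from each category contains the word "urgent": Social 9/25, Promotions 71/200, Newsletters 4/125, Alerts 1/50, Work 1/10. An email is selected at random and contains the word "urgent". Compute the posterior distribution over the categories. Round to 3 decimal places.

Social 0.418, Promotions 0.512, Newsletters 0.008, Alerts 0.014, Work 0.048

Prior × likelihood for each hypothesis:
  Social: 0.29 × 0.36 = 0.1044
  Promotions: 0.36 × 0.355 = 0.1278
  Newsletters: 0.06 × 0.032 = 0.00192
  Alerts: 0.17 × 0.02 = 0.0034
  Work: 0.12 × 0.1 = 0.012
Sum = 0.24952.
P(Social | urgent-flag) = 0.1044/0.24952 ≈ 0.418
P(Promotions | urgent-flag) = 0.1278/0.24952 ≈ 0.512
P(Newsletters | urgent-flag) = 0.00192/0.24952 ≈ 0.008
P(Alerts | urgent-flag) = 0.0034/0.24952 ≈ 0.014
P(Work | urgent-flag) = 0.012/0.24952 ≈ 0.048
(Check: 0.418+0.512+0.008+0.014+0.048 = 1.000.)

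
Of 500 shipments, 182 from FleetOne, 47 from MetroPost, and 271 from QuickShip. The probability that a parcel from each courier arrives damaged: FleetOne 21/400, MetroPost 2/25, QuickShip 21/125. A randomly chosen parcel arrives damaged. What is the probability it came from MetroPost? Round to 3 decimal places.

0.064

Compute prior × likelihood for every hypothesis:
  FleetOne: 0.364 × 0.0525 = 0.01911
  MetroPost: 0.094 × 0.08 = 0.00752
  QuickShip: 0.542 × 0.168 = 0.091056
Normalizing constant = 0.117686.
P(MetroPost | evidence) = 0.00752 / 0.117686 ≈ 0.064.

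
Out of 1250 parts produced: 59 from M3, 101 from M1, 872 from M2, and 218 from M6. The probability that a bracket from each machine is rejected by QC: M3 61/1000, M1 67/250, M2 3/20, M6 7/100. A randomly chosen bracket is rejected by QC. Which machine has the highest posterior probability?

Compute prior × likelihood for every hypothesis:
  M3: 0.0472 × 0.061 = 0.0028792
  M1: 0.0808 × 0.268 = 0.0216544
  M2: 0.6976 × 0.15 = 0.10464
  M6: 0.1744 × 0.07 = 0.012208
Normalizing constant = 0.1413816.
Largest term belongs to M2, so M2 is most probable.

M2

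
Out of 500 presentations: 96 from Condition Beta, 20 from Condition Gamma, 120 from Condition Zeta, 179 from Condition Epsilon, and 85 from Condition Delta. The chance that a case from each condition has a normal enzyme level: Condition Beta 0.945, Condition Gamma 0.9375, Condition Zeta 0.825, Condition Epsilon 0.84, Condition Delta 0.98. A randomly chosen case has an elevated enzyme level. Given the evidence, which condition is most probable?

Taking complements, P(elevated | each) = Condition Beta 0.055, Condition Gamma 0.0625, Condition Zeta 0.175, Condition Epsilon 0.16, Condition Delta 0.02.
Compute prior × likelihood for every hypothesis:
  Condition Beta: 0.192 × 0.055 = 0.01056
  Condition Gamma: 0.04 × 0.0625 = 0.0025
  Condition Zeta: 0.24 × 0.175 = 0.042
  Condition Epsilon: 0.358 × 0.16 = 0.05728
  Condition Delta: 0.17 × 0.02 = 0.0034
Normalizing constant = 0.11574.
Largest term belongs to Condition Epsilon, so Condition Epsilon is most probable.

Condition Epsilon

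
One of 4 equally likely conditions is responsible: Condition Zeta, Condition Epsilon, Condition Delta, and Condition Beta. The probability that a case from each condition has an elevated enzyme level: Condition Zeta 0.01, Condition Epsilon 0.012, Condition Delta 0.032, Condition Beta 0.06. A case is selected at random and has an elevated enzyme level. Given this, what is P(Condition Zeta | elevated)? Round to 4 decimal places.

Since the prior is uniform, the posterior is proportional to the likelihood:
  Condition Zeta: 0.01
  Condition Epsilon: 0.012
  Condition Delta: 0.032
  Condition Beta: 0.06
Normalizing constant = 0.114.
P(Condition Zeta | evidence) = 0.01 / 0.114 ≈ 0.0877.

0.0877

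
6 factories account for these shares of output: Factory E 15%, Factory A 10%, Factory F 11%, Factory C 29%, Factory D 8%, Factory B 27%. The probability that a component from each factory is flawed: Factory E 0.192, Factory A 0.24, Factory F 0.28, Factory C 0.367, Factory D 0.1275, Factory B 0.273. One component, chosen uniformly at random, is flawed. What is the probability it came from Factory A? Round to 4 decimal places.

Unnormalized posteriors (prior × likelihood):
  Factory E: 0.15 × 0.192 = 0.0288
  Factory A: 0.1 × 0.24 = 0.024
  Factory F: 0.11 × 0.28 = 0.0308
  Factory C: 0.29 × 0.367 = 0.10643
  Factory D: 0.08 × 0.1275 = 0.0102
  Factory B: 0.27 × 0.273 = 0.07371
Total = 0.27394.
P(Factory A | evidence) = 0.024 / 0.27394 ≈ 0.0876.

0.0876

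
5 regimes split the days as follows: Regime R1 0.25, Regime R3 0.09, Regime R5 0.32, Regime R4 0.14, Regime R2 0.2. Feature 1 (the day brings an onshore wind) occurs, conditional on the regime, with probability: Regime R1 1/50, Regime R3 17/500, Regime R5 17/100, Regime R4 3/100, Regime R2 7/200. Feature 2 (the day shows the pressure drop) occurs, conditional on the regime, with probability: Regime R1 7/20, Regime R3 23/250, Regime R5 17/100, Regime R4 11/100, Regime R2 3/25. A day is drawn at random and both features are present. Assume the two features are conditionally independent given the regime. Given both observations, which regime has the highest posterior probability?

Regime R5

Compute prior × likelihood for every hypothesis:
  Regime R1: 0.25 × 0.02 × 0.35 = 0.00175
  Regime R3: 0.09 × 0.034 × 0.092 = 0.00028152
  Regime R5: 0.32 × 0.17 × 0.17 = 0.009248
  Regime R4: 0.14 × 0.03 × 0.11 = 0.000462
  Regime R2: 0.2 × 0.035 × 0.12 = 0.00084
Normalizing constant = 0.01258152.
Largest term belongs to Regime R5, so Regime R5 is most probable.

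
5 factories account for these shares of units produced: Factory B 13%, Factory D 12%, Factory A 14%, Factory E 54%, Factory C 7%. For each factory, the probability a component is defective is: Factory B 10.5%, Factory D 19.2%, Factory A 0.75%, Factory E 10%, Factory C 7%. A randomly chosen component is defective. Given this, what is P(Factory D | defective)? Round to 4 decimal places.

By Bayes' rule, posterior ∝ prior × likelihood:
  Factory B: 0.13 × 0.105 = 0.01365
  Factory D: 0.12 × 0.192 = 0.02304
  Factory A: 0.14 × 0.0075 = 0.00105
  Factory E: 0.54 × 0.1 = 0.054
  Factory C: 0.07 × 0.07 = 0.0049
Sum = 0.09664.
P(Factory D | evidence) = 0.02304 / 0.09664 ≈ 0.2384.

0.2384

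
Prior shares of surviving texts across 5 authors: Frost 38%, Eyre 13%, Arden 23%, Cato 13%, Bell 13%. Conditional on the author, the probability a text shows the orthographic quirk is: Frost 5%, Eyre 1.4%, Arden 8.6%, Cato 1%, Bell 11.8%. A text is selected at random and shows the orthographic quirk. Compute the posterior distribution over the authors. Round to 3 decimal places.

Compute prior × likelihood for every hypothesis:
  Frost: 0.38 × 0.05 = 0.019
  Eyre: 0.13 × 0.014 = 0.00182
  Arden: 0.23 × 0.086 = 0.01978
  Cato: 0.13 × 0.01 = 0.0013
  Bell: 0.13 × 0.118 = 0.01534
Normalizing constant = 0.05724.
P(Frost | quirk) = 0.019/0.05724 ≈ 0.332
P(Eyre | quirk) = 0.00182/0.05724 ≈ 0.032
P(Arden | quirk) = 0.01978/0.05724 ≈ 0.346
P(Cato | quirk) = 0.0013/0.05724 ≈ 0.023
P(Bell | quirk) = 0.01534/0.05724 ≈ 0.268
(Check: 0.332+0.032+0.346+0.023+0.268 = 1.001.)

Frost 0.332, Eyre 0.032, Arden 0.346, Cato 0.023, Bell 0.268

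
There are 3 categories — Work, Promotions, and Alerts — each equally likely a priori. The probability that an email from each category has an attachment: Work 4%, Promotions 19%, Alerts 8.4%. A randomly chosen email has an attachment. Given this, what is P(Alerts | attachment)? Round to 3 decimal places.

Since the prior is uniform, the posterior is proportional to the likelihood:
  Work: 0.04
  Promotions: 0.19
  Alerts: 0.084
Total = 0.314.
P(Alerts | evidence) = 0.084 / 0.314 ≈ 0.268.

0.268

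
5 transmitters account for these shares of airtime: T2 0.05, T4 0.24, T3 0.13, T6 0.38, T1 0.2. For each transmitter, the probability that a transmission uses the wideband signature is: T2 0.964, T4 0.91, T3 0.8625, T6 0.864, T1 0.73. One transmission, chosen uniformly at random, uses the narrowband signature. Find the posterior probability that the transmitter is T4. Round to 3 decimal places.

0.147

Taking complements, P(narrowband | each) = T2 0.036, T4 0.09, T3 0.1375, T6 0.136, T1 0.27.
Prior × likelihood for each hypothesis:
  T2: 0.05 × 0.036 = 0.0018
  T4: 0.24 × 0.09 = 0.0216
  T3: 0.13 × 0.1375 = 0.017875
  T6: 0.38 × 0.136 = 0.05168
  T1: 0.2 × 0.27 = 0.054
Normalizing constant = 0.146955.
P(T4 | evidence) = 0.0216 / 0.146955 ≈ 0.147.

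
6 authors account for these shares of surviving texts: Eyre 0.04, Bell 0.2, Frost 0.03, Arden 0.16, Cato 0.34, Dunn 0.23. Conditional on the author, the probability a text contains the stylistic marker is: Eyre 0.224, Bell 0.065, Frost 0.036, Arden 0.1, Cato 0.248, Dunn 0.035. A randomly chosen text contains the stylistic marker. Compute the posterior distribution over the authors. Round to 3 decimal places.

Compute prior × likelihood for every hypothesis:
  Eyre: 0.04 × 0.224 = 0.00896
  Bell: 0.2 × 0.065 = 0.013
  Frost: 0.03 × 0.036 = 0.00108
  Arden: 0.16 × 0.1 = 0.016
  Cato: 0.34 × 0.248 = 0.08432
  Dunn: 0.23 × 0.035 = 0.00805
Total = 0.13141.
P(Eyre | marker) = 0.00896/0.13141 ≈ 0.068
P(Bell | marker) = 0.013/0.13141 ≈ 0.099
P(Frost | marker) = 0.00108/0.13141 ≈ 0.008
P(Arden | marker) = 0.016/0.13141 ≈ 0.122
P(Cato | marker) = 0.08432/0.13141 ≈ 0.642
P(Dunn | marker) = 0.00805/0.13141 ≈ 0.061
(Check: 0.068+0.099+0.008+0.122+0.642+0.061 = 1.000.)

Eyre 0.068, Bell 0.099, Frost 0.008, Arden 0.122, Cato 0.642, Dunn 0.061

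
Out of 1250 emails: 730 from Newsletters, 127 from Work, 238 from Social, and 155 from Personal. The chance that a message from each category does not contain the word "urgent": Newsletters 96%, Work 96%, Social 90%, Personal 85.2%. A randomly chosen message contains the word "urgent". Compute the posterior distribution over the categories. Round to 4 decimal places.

Newsletters 0.3604, Work 0.0627, Social 0.2938, Personal 0.2831

Taking complements, P(urgent-flag | each) = Newsletters 0.04, Work 0.04, Social 0.1, Personal 0.148.
Prior × likelihood for each hypothesis:
  Newsletters: 0.584 × 0.04 = 0.02336
  Work: 0.1016 × 0.04 = 0.004064
  Social: 0.1904 × 0.1 = 0.01904
  Personal: 0.124 × 0.148 = 0.018352
Normalizing constant = 0.064816.
P(Newsletters | urgent-flag) = 0.02336/0.064816 ≈ 0.3604
P(Work | urgent-flag) = 0.004064/0.064816 ≈ 0.0627
P(Social | urgent-flag) = 0.01904/0.064816 ≈ 0.2938
P(Personal | urgent-flag) = 0.018352/0.064816 ≈ 0.2831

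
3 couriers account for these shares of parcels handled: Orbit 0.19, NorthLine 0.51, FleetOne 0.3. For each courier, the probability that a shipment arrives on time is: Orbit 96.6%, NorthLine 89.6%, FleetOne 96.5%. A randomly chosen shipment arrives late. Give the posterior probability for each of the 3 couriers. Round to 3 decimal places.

Orbit 0.092, NorthLine 0.758, FleetOne 0.150

Taking complements, P(late | each) = Orbit 0.034, NorthLine 0.104, FleetOne 0.035.
Compute prior × likelihood for every hypothesis:
  Orbit: 0.19 × 0.034 = 0.00646
  NorthLine: 0.51 × 0.104 = 0.05304
  FleetOne: 0.3 × 0.035 = 0.0105
Normalizing constant = 0.07.
P(Orbit | late) = 0.00646/0.07 ≈ 0.092
P(NorthLine | late) = 0.05304/0.07 ≈ 0.758
P(FleetOne | late) = 0.0105/0.07 ≈ 0.150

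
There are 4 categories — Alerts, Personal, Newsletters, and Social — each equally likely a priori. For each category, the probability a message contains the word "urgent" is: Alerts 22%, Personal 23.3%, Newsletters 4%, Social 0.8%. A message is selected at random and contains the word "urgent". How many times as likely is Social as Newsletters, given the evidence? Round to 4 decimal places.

Since the prior is uniform, the posterior is proportional to the likelihood:
  Alerts: 0.22
  Personal: 0.233
  Newsletters: 0.04
  Social: 0.008
Sum = 0.501.
The ratio is 0.008 / 0.04 (the normalizer cancels) = 0.2000.

0.2000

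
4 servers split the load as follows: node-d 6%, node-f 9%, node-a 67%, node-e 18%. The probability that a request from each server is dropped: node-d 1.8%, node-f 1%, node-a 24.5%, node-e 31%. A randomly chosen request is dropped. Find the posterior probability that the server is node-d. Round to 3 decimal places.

0.005

Unnormalized posteriors (prior × likelihood):
  node-d: 0.06 × 0.018 = 0.00108
  node-f: 0.09 × 0.01 = 0.0009
  node-a: 0.67 × 0.245 = 0.16415
  node-e: 0.18 × 0.31 = 0.0558
Total = 0.22193.
P(node-d | evidence) = 0.00108 / 0.22193 ≈ 0.005.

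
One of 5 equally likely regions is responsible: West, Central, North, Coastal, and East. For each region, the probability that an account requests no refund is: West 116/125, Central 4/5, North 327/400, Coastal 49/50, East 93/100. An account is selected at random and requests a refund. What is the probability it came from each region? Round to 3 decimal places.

Taking complements, P(refund | each) = West 0.072, Central 0.2, North 0.1825, Coastal 0.02, East 0.07.
With a uniform prior (1/5 each), posterior ∝ likelihood:
  West: 0.072
  Central: 0.2
  North: 0.1825
  Coastal: 0.02
  East: 0.07
Total = 0.5445.
P(West | refund) = 0.072/0.5445 ≈ 0.132
P(Central | refund) = 0.2/0.5445 ≈ 0.367
P(North | refund) = 0.1825/0.5445 ≈ 0.335
P(Coastal | refund) = 0.02/0.5445 ≈ 0.037
P(East | refund) = 0.07/0.5445 ≈ 0.129
(Check: 0.132+0.367+0.335+0.037+0.129 = 1.000.)

West 0.132, Central 0.367, North 0.335, Coastal 0.037, East 0.129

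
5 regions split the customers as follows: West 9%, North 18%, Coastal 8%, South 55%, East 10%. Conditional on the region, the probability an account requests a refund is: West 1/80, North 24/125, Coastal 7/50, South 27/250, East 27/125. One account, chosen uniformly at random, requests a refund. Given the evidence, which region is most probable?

Prior × likelihood for each hypothesis:
  West: 0.09 × 0.0125 = 0.001125
  North: 0.18 × 0.192 = 0.03456
  Coastal: 0.08 × 0.14 = 0.0112
  South: 0.55 × 0.108 = 0.0594
  East: 0.1 × 0.216 = 0.0216
Normalizing constant = 0.127885.
Largest term belongs to South, so South is most probable.

South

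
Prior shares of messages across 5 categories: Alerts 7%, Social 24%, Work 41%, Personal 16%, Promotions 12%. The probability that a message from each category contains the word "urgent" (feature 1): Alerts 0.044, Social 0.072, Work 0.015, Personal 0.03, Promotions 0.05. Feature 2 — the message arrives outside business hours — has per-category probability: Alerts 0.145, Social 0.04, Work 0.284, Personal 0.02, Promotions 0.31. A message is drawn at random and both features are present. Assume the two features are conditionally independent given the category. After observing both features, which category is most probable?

Promotions

Unnormalized posteriors (prior × likelihood):
  Alerts: 0.07 × 0.044 × 0.145 = 0.0004466
  Social: 0.24 × 0.072 × 0.04 = 0.0006912
  Work: 0.41 × 0.015 × 0.284 = 0.0017466
  Personal: 0.16 × 0.03 × 0.02 = 0.000096
  Promotions: 0.12 × 0.05 × 0.31 = 0.00186
Total = 0.0048404.
Largest term belongs to Promotions, so Promotions is most probable.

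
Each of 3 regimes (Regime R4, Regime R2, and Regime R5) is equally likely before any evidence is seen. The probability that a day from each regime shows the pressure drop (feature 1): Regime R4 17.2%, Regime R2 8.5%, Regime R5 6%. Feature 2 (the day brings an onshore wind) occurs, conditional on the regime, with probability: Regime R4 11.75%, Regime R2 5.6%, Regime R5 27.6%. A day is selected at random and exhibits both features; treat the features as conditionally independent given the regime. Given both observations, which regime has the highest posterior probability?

With a uniform prior (1/3 each), posterior ∝ likelihood:
  Regime R4: 0.172 × 0.1175 = 0.02021
  Regime R2: 0.085 × 0.056 = 0.00476
  Regime R5: 0.06 × 0.276 = 0.01656
Sum = 0.04153.
Largest term belongs to Regime R4, so Regime R4 is most probable.

Regime R4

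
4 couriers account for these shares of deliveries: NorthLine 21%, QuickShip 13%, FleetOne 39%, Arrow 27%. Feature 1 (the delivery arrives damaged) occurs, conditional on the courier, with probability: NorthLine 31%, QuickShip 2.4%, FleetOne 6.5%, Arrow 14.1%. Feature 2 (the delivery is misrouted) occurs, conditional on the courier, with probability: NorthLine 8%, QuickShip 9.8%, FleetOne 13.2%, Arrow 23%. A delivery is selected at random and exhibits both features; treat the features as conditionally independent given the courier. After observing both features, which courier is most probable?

Arrow

Prior × likelihood for each hypothesis:
  NorthLine: 0.21 × 0.31 × 0.08 = 0.005208
  QuickShip: 0.13 × 0.024 × 0.098 = 0.00030576
  FleetOne: 0.39 × 0.065 × 0.132 = 0.0033462
  Arrow: 0.27 × 0.141 × 0.23 = 0.0087561
Sum = 0.01761606.
Largest term belongs to Arrow, so Arrow is most probable.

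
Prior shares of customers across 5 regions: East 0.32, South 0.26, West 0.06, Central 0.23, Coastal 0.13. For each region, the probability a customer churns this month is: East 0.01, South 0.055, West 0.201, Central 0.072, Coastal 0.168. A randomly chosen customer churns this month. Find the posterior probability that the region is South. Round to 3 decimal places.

0.210

Prior × likelihood for each hypothesis:
  East: 0.32 × 0.01 = 0.0032
  South: 0.26 × 0.055 = 0.0143
  West: 0.06 × 0.201 = 0.01206
  Central: 0.23 × 0.072 = 0.01656
  Coastal: 0.13 × 0.168 = 0.02184
Total = 0.06796.
P(South | evidence) = 0.0143 / 0.06796 ≈ 0.210.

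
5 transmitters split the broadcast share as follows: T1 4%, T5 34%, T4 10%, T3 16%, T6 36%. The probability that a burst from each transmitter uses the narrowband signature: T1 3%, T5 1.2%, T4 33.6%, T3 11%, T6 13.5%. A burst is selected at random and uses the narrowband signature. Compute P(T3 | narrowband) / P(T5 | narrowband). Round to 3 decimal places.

4.314

Compute prior × likelihood for every hypothesis:
  T1: 0.04 × 0.03 = 0.0012
  T5: 0.34 × 0.012 = 0.00408
  T4: 0.1 × 0.336 = 0.0336
  T3: 0.16 × 0.11 = 0.0176
  T6: 0.36 × 0.135 = 0.0486
Normalizing constant = 0.10508.
The ratio is 0.0176 / 0.00408 (the normalizer cancels) = 4.314.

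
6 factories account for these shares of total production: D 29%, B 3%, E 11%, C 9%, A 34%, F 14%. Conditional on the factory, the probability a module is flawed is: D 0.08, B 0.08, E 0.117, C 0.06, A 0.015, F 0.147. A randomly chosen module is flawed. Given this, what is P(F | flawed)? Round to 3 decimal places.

By Bayes' rule, posterior ∝ prior × likelihood:
  D: 0.29 × 0.08 = 0.0232
  B: 0.03 × 0.08 = 0.0024
  E: 0.11 × 0.117 = 0.01287
  C: 0.09 × 0.06 = 0.0054
  A: 0.34 × 0.015 = 0.0051
  F: 0.14 × 0.147 = 0.02058
Total = 0.06955.
P(F | evidence) = 0.02058 / 0.06955 ≈ 0.296.

0.296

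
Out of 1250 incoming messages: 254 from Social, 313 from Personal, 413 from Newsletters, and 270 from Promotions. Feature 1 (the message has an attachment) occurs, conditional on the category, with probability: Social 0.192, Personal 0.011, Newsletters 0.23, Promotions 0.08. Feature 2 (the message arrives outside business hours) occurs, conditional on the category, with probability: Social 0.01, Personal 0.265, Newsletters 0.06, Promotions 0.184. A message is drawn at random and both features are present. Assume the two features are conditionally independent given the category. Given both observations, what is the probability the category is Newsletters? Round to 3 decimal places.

Compute prior × likelihood for every hypothesis:
  Social: 0.2032 × 0.192 × 0.01 = 0.000390144
  Personal: 0.2504 × 0.011 × 0.265 = 0.000729916
  Newsletters: 0.3304 × 0.23 × 0.06 = 0.00455952
  Promotions: 0.216 × 0.08 × 0.184 = 0.00317952
Sum = 0.0088591.
P(Newsletters | evidence) = 0.00455952 / 0.0088591 ≈ 0.515.

0.515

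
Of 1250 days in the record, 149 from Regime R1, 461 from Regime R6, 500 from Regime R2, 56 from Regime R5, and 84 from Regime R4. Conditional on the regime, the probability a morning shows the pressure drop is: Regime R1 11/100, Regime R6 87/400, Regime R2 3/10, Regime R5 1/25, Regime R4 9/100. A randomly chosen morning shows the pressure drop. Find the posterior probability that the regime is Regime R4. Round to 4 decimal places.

Unnormalized posteriors (prior × likelihood):
  Regime R1: 0.1192 × 0.11 = 0.013112
  Regime R6: 0.3688 × 0.2175 = 0.080214
  Regime R2: 0.4 × 0.3 = 0.12
  Regime R5: 0.0448 × 0.04 = 0.001792
  Regime R4: 0.0672 × 0.09 = 0.006048
Normalizing constant = 0.221166.
P(Regime R4 | evidence) = 0.006048 / 0.221166 ≈ 0.0273.

0.0273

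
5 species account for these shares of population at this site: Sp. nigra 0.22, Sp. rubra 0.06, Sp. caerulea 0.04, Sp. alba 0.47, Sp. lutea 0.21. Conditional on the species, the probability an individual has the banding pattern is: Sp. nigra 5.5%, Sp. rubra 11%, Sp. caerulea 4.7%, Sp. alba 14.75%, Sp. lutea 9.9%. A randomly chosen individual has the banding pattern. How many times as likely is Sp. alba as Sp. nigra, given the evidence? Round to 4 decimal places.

Unnormalized posteriors (prior × likelihood):
  Sp. nigra: 0.22 × 0.055 = 0.0121
  Sp. rubra: 0.06 × 0.11 = 0.0066
  Sp. caerulea: 0.04 × 0.047 = 0.00188
  Sp. alba: 0.47 × 0.1475 = 0.069325
  Sp. lutea: 0.21 × 0.099 = 0.02079
Total = 0.110695.
The ratio is 0.069325 / 0.0121 (the normalizer cancels) = 5.7293.

5.7293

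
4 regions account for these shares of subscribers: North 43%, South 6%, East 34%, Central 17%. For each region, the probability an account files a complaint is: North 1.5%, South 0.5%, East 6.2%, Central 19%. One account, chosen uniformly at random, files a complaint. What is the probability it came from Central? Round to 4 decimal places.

By Bayes' rule, posterior ∝ prior × likelihood:
  North: 0.43 × 0.015 = 0.00645
  South: 0.06 × 0.005 = 0.0003
  East: 0.34 × 0.062 = 0.02108
  Central: 0.17 × 0.19 = 0.0323
Normalizing constant = 0.06013.
P(Central | evidence) = 0.0323 / 0.06013 ≈ 0.5372.

0.5372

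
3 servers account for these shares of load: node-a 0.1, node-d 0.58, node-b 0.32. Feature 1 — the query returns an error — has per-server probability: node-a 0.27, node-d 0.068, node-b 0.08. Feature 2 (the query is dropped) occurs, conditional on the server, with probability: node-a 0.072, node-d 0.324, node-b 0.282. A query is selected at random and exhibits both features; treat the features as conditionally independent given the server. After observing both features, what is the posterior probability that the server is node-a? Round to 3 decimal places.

Prior × likelihood for each hypothesis:
  node-a: 0.1 × 0.27 × 0.072 = 0.001944
  node-d: 0.58 × 0.068 × 0.324 = 0.01277856
  node-b: 0.32 × 0.08 × 0.282 = 0.0072192
Sum = 0.02194176.
P(node-a | evidence) = 0.001944 / 0.02194176 ≈ 0.089.

0.089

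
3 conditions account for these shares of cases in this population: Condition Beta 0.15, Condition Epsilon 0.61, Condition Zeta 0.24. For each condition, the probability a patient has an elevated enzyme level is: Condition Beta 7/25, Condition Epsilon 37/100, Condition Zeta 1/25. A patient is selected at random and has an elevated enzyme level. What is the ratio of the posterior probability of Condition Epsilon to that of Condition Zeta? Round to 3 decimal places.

Unnormalized posteriors (prior × likelihood):
  Condition Beta: 0.15 × 0.28 = 0.042
  Condition Epsilon: 0.61 × 0.37 = 0.2257
  Condition Zeta: 0.24 × 0.04 = 0.0096
Normalizing constant = 0.2773.
The ratio is 0.2257 / 0.0096 (the normalizer cancels) = 23.510.

23.510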